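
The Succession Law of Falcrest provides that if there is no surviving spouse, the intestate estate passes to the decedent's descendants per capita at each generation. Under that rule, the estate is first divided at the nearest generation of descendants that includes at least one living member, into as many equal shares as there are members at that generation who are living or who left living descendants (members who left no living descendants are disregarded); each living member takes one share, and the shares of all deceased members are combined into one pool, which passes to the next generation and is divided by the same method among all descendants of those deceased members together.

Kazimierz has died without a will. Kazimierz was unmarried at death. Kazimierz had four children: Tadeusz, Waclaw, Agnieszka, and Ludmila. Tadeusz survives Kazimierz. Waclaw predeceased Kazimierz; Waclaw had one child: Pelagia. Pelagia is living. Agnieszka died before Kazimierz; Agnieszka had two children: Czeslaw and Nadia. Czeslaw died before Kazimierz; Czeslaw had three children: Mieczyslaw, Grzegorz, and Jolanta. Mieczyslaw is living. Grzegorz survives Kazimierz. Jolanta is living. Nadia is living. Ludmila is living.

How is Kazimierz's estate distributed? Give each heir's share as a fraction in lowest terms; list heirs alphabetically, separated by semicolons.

There is no surviving spouse, so the entire estate passes to Kazimierz's descendants per capita at each generation.
At generation 1 (Tadeusz, Waclaw, Agnieszka, Ludmila) there are 4 shares of (1)/4 = 1/4 each.
Living: Tadeusz and Ludmila — each takes 1/4.
Deceased: Waclaw and Agnieszka. Their combined 1/2 is pooled and carried to generation 2.
At generation 2 (Pelagia, Czeslaw, Nadia) there are 3 shares of (1/2)/3 = 1/6 each.
Living: Pelagia and Nadia — each takes 1/6.
Deceased: Czeslaw. That 1/6 share is carried to generation 3.
At generation 3 (Mieczyslaw, Grzegorz, Jolanta) there are 3 shares of (1/6)/3 = 1/18 each.
Living: Mieczyslaw, Grzegorz, and Jolanta — each takes 1/18.

Grzegorz 1/18; Jolanta 1/18; Ludmila 1/4; Mieczyslaw 1/18; Nadia 1/6; Pelagia 1/6; Tadeusz 1/4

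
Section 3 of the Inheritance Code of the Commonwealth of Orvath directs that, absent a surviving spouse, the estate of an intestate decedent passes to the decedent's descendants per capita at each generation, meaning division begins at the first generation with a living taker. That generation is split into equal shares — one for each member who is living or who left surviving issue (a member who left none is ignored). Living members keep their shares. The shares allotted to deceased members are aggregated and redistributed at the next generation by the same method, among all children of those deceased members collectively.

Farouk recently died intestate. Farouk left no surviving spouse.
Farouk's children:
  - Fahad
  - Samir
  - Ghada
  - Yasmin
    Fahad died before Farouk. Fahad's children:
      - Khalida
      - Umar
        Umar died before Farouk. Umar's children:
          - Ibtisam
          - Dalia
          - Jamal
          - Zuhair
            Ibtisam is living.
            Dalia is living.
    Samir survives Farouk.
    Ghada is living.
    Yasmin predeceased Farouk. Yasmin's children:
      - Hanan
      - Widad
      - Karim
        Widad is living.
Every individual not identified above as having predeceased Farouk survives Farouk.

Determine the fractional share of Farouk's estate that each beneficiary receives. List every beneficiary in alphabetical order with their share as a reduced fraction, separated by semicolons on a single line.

Dalia 1/40; Ghada 1/4; Hanan 1/10; Ibtisam 1/40; Jamal 1/40; Karim 1/10; Khalida 1/10; Samir 1/4; Widad 1/10; Zuhair 1/40

There is no surviving spouse, so the entire estate passes to Farouk's descendants per capita at each generation.
At generation 1 (Fahad, Samir, Ghada, Yasmin) there are 4 shares of (1)/4 = 1/4 each.
Living: Samir and Ghada — each takes 1/4.
Deceased: Fahad and Yasmin. Their combined 1/2 is pooled and carried to generation 2.
At generation 2 (Khalida, Umar, Hanan, Widad, Karim) there are 5 shares of (1/2)/5 = 1/10 each.
Living: Khalida, Hanan, Widad, and Karim — each takes 1/10.
Deceased: Umar. That 1/10 share is carried to generation 3.
At generation 3 (Ibtisam, Dalia, Jamal, Zuhair) there are 4 shares of (1/10)/4 = 1/40 each.
Living: Ibtisam, Dalia, Jamal, and Zuhair — each takes 1/40.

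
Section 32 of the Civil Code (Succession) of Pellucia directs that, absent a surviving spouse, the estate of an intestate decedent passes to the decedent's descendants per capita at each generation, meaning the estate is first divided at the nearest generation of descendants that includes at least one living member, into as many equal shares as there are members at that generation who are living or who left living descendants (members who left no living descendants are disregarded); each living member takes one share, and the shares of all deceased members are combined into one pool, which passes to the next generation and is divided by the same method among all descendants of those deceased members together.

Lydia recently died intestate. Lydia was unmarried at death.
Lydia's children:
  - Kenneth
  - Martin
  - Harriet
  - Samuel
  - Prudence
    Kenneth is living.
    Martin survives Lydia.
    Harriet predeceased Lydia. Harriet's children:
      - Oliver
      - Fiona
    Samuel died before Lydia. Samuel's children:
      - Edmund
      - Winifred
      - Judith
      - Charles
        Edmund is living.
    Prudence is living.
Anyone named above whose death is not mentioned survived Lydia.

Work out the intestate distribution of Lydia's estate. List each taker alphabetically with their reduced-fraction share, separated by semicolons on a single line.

There is no surviving spouse, so the entire estate passes to Lydia's descendants per capita at each generation.
At generation 1 (Kenneth, Martin, Harriet, Samuel, Prudence) there are 5 shares of (1)/5 = 1/5 each.
Living: Kenneth, Martin, and Prudence — each takes 1/5.
Deceased: Harriet and Samuel. Their combined 2/5 is pooled and carried to generation 2.
At generation 2 (Oliver, Fiona, Edmund, Winifred, Judith, Charles) there are 6 shares of (2/5)/6 = 1/15 each.
Living: Oliver, Fiona, Edmund, Winifred, Judith, and Charles — each takes 1/15.

Charles 1/15; Edmund 1/15; Fiona 1/15; Judith 1/15; Kenneth 1/5; Martin 1/5; Oliver 1/15; Prudence 1/5; Winifred 1/15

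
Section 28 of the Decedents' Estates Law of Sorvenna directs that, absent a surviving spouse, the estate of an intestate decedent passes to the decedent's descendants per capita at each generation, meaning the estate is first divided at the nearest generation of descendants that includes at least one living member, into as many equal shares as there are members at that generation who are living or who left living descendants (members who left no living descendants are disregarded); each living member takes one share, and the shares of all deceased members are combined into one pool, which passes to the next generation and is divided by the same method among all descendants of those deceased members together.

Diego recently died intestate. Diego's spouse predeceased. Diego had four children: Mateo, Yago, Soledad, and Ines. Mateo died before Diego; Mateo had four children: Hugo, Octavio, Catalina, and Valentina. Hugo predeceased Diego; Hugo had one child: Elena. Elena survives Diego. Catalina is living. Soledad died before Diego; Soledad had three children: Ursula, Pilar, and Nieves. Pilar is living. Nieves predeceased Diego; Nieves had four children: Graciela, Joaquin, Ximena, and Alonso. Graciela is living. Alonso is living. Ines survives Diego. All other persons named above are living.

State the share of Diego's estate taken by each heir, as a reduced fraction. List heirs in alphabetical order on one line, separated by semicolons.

There is no surviving spouse, so the entire estate passes to Diego's descendants per capita at each generation.
At generation 1 (Mateo, Yago, Soledad, Ines) there are 4 shares of (1)/4 = 1/4 each.
Living: Yago and Ines — each takes 1/4.
Deceased: Mateo and Soledad. Their combined 1/2 is pooled and carried to generation 2.
At generation 2 (Hugo, Octavio, Catalina, Valentina, Ursula, Pilar, Nieves) there are 7 shares of (1/2)/7 = 1/14 each.
Living: Octavio, Catalina, Valentina, Ursula, and Pilar — each takes 1/14.
Deceased: Hugo and Nieves. Their combined 1/7 is pooled and carried to generation 3.
At generation 3 (Elena, Graciela, Joaquin, Ximena, Alonso) there are 5 shares of (1/7)/5 = 1/35 each.
Living: Elena, Graciela, Joaquin, Ximena, and Alonso — each takes 1/35.

Alonso 1/35; Catalina 1/14; Elena 1/35; Graciela 1/35; Ines 1/4; Joaquin 1/35; Octavio 1/14; Pilar 1/14; Ursula 1/14; Valentina 1/14; Ximena 1/35; Yago 1/4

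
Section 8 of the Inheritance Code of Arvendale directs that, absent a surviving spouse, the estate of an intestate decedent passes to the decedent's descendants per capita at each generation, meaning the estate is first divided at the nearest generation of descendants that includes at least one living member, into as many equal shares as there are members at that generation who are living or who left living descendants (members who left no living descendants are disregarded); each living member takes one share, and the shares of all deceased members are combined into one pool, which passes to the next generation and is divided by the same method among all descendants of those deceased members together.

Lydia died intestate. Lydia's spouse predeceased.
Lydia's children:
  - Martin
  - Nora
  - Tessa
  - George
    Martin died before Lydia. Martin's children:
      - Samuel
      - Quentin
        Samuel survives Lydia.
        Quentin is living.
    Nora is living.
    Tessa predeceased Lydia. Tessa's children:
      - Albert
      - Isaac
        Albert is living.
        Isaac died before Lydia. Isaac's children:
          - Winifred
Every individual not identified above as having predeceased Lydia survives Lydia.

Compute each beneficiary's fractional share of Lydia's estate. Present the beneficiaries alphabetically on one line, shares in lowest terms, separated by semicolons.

Albert 1/8; George 1/4; Nora 1/4; Quentin 1/8; Samuel 1/8; Winifred 1/8

There is no surviving spouse, so the entire estate passes to Lydia's descendants per capita at each generation.
At generation 1 (Martin, Nora, Tessa, George) there are 4 shares of (1)/4 = 1/4 each.
Living: Nora and George — each takes 1/4.
Deceased: Martin and Tessa. Their combined 1/2 is pooled and carried to generation 2.
At generation 2 (Samuel, Quentin, Albert, Isaac) there are 4 shares of (1/2)/4 = 1/8 each.
Living: Samuel, Quentin, and Albert — each takes 1/8.
Deceased: Isaac. That 1/8 share is carried to generation 3.
At generation 3 (Winifred) there are 1 shares of (1/8)/1 = 1/8 each.
Living: Winifred — each takes 1/8.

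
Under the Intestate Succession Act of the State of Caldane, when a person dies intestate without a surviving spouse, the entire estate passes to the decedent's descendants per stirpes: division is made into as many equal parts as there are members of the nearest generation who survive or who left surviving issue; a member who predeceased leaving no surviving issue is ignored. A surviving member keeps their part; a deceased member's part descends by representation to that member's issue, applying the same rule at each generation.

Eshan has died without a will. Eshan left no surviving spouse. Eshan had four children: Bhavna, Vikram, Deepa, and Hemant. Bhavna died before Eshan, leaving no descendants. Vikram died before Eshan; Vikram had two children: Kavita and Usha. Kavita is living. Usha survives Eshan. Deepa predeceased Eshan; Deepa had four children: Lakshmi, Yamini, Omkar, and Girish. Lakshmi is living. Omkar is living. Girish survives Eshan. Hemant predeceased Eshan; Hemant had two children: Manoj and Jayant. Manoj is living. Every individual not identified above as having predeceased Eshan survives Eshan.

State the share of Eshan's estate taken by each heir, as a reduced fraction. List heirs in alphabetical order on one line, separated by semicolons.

There is no surviving spouse, so the entire estate passes to Eshan's descendants per stirpes.
Bhavna left no surviving issue, so that branch lapses and is disregarded.
The estate is divided into 3 equal shares of 1/3 among Vikram, Deepa, Hemant.
Vikram predeceased; the 1/3 allotted to Vikram's branch passes to Vikram's issue by representation.
The 1/3 is divided into 2 equal shares of 1/6 among Kavita, Usha.
Kavita is living and takes 1/6.
Usha is living and takes 1/6.
Deepa predeceased; the 1/3 allotted to Deepa's branch passes to Deepa's issue by representation.
The 1/3 is divided into 4 equal shares of 1/12 among Lakshmi, Yamini, Omkar, Girish.
Lakshmi is living and takes 1/12.
Yamini is living and takes 1/12.
Omkar is living and takes 1/12.
Girish is living and takes 1/12.
Hemant predeceased; the 1/3 allotted to Hemant's branch passes to Hemant's issue by representation.
The 1/3 is divided into 2 equal shares of 1/6 among Manoj, Jayant.
Manoj is living and takes 1/6.
Jayant is living and takes 1/6.

Girish 1/12; Jayant 1/6; Kavita 1/6; Lakshmi 1/12; Manoj 1/6; Omkar 1/12; Usha 1/6; Yamini 1/12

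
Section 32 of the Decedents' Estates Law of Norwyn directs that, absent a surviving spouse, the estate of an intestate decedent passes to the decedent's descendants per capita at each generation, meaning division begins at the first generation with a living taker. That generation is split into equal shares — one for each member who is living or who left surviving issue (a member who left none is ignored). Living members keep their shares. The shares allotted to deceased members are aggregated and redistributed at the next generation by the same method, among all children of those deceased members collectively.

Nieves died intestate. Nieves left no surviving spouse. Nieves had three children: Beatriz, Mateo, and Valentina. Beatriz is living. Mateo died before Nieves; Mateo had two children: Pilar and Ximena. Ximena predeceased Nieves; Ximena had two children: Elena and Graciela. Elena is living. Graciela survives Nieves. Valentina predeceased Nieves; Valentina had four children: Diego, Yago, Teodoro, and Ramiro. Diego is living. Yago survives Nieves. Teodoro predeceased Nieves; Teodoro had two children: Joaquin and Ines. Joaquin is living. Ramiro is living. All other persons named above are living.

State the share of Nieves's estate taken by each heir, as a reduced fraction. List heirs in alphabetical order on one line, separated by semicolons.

There is no surviving spouse, so the entire estate passes to Nieves's descendants per capita at each generation.
At generation 1 (Beatriz, Mateo, Valentina) there are 3 shares of (1)/3 = 1/3 each.
Living: Beatriz — each takes 1/3.
Deceased: Mateo and Valentina. Their combined 2/3 is pooled and carried to generation 2.
At generation 2 (Pilar, Ximena, Diego, Yago, Teodoro, Ramiro) there are 6 shares of (2/3)/6 = 1/9 each.
Living: Pilar, Diego, Yago, and Ramiro — each takes 1/9.
Deceased: Ximena and Teodoro. Their combined 2/9 is pooled and carried to generation 3.
At generation 3 (Elena, Graciela, Joaquin, Ines) there are 4 shares of (2/9)/4 = 1/18 each.
Living: Elena, Graciela, Joaquin, and Ines — each takes 1/18.

Beatriz 1/3; Diego 1/9; Elena 1/18; Graciela 1/18; Ines 1/18; Joaquin 1/18; Pilar 1/9; Ramiro 1/9; Yago 1/9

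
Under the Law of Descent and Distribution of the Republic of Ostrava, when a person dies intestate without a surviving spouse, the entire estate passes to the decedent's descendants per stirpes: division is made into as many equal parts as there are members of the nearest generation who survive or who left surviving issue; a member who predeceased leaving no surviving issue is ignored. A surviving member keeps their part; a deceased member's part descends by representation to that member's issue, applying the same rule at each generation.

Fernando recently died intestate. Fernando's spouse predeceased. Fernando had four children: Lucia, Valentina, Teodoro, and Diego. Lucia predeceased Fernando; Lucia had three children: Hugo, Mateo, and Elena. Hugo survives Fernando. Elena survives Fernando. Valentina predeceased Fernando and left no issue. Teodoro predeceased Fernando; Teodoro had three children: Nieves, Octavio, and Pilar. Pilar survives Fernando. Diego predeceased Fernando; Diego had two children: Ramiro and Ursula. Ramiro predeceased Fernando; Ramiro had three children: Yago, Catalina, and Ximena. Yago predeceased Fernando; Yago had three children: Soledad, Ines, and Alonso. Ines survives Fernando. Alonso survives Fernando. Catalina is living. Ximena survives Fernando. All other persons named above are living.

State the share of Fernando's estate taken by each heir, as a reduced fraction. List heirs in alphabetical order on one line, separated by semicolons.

There is no surviving spouse, so the entire estate passes to Fernando's descendants per stirpes.
Valentina left no surviving issue, so that branch lapses and is disregarded.
The estate is divided into 3 equal shares of 1/3 among Lucia, Teodoro, Diego.
Lucia predeceased; the 1/3 allotted to Lucia's branch passes to Lucia's issue by representation.
The 1/3 is divided into 3 equal shares of 1/9 among Hugo, Mateo, Elena.
Hugo is living and takes 1/9.
Mateo is living and takes 1/9.
Elena is living and takes 1/9.
Teodoro predeceased; the 1/3 allotted to Teodoro's branch passes to Teodoro's issue by representation.
The 1/3 is divided into 3 equal shares of 1/9 among Nieves, Octavio, Pilar.
Nieves is living and takes 1/9.
Octavio is living and takes 1/9.
Pilar is living and takes 1/9.
Diego predeceased; the 1/3 allotted to Diego's branch passes to Diego's issue by representation.
The 1/3 is divided into 2 equal shares of 1/6 among Ramiro, Ursula.
Ramiro predeceased; the 1/6 allotted to Ramiro's branch passes to Ramiro's issue by representation.
The 1/6 is divided into 3 equal shares of 1/18 among Yago, Catalina, Ximena.
Yago predeceased; the 1/18 allotted to Yago's branch passes to Yago's issue by representation.
The 1/18 is divided into 3 equal shares of 1/54 among Soledad, Ines, Alonso.
Soledad is living and takes 1/54.
Ines is living and takes 1/54.
Alonso is living and takes 1/54.
Catalina is living and takes 1/18.
Ximena is living and takes 1/18.
Ursula is living and takes 1/6.

Alonso 1/54; Catalina 1/18; Elena 1/9; Hugo 1/9; Ines 1/54; Mateo 1/9; Nieves 1/9; Octavio 1/9; Pilar 1/9; Soledad 1/54; Ursula 1/6; Ximena 1/18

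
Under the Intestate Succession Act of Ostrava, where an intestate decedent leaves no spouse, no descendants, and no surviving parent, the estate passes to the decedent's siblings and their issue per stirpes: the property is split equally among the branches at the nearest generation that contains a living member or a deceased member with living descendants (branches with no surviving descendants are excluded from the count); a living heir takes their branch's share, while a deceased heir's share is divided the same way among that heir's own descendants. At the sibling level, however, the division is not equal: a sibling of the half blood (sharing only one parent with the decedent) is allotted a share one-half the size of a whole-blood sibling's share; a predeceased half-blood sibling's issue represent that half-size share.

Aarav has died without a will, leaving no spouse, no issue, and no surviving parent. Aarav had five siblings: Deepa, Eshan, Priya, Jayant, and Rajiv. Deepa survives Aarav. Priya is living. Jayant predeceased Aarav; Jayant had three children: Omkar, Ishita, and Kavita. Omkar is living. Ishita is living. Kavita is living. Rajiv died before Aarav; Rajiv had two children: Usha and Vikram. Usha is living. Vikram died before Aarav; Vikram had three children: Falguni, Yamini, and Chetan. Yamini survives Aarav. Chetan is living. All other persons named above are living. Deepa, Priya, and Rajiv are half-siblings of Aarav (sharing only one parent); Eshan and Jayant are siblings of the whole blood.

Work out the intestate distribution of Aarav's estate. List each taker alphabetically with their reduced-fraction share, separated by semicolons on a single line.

No spouse, descendants, or parent survives, so the estate passes to Aarav's siblings per stirpes.
Half-blood siblings count for one-half the weight of whole-blood siblings at the initial division.
Dividing 1 in proportion to weights (total weight 7/2): Deepa (weight 1/2) → 1/7; Eshan (weight 1) → 2/7; Priya (weight 1/2) → 1/7; Jayant (weight 1) → 2/7; Rajiv (weight 1/2) → 1/7.
Deepa is living and takes 1/7.
Eshan is living and takes 2/7.
Priya is living and takes 1/7.
Jayant predeceased; the 2/7 allotted to Jayant's branch passes to Jayant's issue by representation.
The 2/7 is divided into 3 equal shares of 2/21 among Omkar, Ishita, Kavita.
Omkar is living and takes 2/21.
Ishita is living and takes 2/21.
Kavita is living and takes 2/21.
Rajiv predeceased; the 1/7 allotted to Rajiv's branch passes to Rajiv's issue by representation.
The 1/7 is divided into 2 equal shares of 1/14 among Usha, Vikram.
Usha is living and takes 1/14.
Vikram predeceased; the 1/14 allotted to Vikram's branch passes to Vikram's issue by representation.
The 1/14 is divided into 3 equal shares of 1/42 among Falguni, Yamini, Chetan.
Falguni is living and takes 1/42.
Yamini is living and takes 1/42.
Chetan is living and takes 1/42.

Chetan 1/42; Deepa 1/7; Eshan 2/7; Falguni 1/42; Ishita 2/21; Kavita 2/21; Omkar 2/21; Priya 1/7; Usha 1/14; Yamini 1/42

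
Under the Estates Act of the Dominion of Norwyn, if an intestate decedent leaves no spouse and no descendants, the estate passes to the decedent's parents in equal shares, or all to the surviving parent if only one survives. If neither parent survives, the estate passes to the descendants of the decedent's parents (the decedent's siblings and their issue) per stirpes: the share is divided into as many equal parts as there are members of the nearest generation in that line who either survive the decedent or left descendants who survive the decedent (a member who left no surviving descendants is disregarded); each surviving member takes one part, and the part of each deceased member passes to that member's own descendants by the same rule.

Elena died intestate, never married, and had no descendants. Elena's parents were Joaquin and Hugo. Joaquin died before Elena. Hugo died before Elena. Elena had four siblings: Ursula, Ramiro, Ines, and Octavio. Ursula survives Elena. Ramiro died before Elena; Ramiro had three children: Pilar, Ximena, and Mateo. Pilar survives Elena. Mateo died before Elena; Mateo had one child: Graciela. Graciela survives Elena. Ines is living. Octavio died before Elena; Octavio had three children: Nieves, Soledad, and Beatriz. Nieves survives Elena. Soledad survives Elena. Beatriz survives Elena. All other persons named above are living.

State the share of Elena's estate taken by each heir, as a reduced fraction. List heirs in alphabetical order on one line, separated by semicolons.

Beatriz 1/12; Graciela 1/12; Ines 1/4; Nieves 1/12; Pilar 1/12; Soledad 1/12; Ursula 1/4; Ximena 1/12

Neither parent survives and there are no descendants, so the estate passes to Elena's siblings and their issue per stirpes.
The estate is divided into 4 equal shares of 1/4 among Ursula, Ramiro, Ines, Octavio.
Ursula is living and takes 1/4.
Ramiro predeceased; the 1/4 allotted to Ramiro's branch passes to Ramiro's issue by representation.
The 1/4 is divided into 3 equal shares of 1/12 among Pilar, Ximena, Mateo.
Pilar is living and takes 1/12.
Ximena is living and takes 1/12.
Mateo predeceased; the 1/12 allotted to Mateo's branch passes to Mateo's issue by representation.
Graciela is the sole taker at this level and receives the full 1/12.
Ines is living and takes 1/4.
Octavio predeceased; the 1/4 allotted to Octavio's branch passes to Octavio's issue by representation.
The 1/4 is divided into 3 equal shares of 1/12 among Nieves, Soledad, Beatriz.
Nieves is living and takes 1/12.
Soledad is living and takes 1/12.
Beatriz is living and takes 1/12.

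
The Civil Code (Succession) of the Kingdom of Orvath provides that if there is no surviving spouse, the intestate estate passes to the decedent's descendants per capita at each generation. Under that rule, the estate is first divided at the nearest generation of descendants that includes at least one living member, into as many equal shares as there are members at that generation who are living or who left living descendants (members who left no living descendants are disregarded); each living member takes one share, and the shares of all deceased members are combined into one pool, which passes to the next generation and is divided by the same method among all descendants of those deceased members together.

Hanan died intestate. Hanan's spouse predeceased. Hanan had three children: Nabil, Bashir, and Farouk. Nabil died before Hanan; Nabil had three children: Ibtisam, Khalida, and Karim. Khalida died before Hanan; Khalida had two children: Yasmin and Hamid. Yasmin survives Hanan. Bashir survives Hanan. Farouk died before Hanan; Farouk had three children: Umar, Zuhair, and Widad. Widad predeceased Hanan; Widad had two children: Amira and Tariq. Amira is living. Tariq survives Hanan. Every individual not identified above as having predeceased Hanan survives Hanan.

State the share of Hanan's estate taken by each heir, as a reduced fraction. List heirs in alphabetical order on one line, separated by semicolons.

Amira 1/18; Bashir 1/3; Hamid 1/18; Ibtisam 1/9; Karim 1/9; Tariq 1/18; Umar 1/9; Yasmin 1/18; Zuhair 1/9

There is no surviving spouse, so the entire estate passes to Hanan's descendants per capita at each generation.
At generation 1 (Nabil, Bashir, Farouk) there are 3 shares of (1)/3 = 1/3 each.
Living: Bashir — each takes 1/3.
Deceased: Nabil and Farouk. Their combined 2/3 is pooled and carried to generation 2.
At generation 2 (Ibtisam, Khalida, Karim, Umar, Zuhair, Widad) there are 6 shares of (2/3)/6 = 1/9 each.
Living: Ibtisam, Karim, Umar, and Zuhair — each takes 1/9.
Deceased: Khalida and Widad. Their combined 2/9 is pooled and carried to generation 3.
At generation 3 (Yasmin, Hamid, Amira, Tariq) there are 4 shares of (2/9)/4 = 1/18 each.
Living: Yasmin, Hamid, Amira, and Tariq — each takes 1/18.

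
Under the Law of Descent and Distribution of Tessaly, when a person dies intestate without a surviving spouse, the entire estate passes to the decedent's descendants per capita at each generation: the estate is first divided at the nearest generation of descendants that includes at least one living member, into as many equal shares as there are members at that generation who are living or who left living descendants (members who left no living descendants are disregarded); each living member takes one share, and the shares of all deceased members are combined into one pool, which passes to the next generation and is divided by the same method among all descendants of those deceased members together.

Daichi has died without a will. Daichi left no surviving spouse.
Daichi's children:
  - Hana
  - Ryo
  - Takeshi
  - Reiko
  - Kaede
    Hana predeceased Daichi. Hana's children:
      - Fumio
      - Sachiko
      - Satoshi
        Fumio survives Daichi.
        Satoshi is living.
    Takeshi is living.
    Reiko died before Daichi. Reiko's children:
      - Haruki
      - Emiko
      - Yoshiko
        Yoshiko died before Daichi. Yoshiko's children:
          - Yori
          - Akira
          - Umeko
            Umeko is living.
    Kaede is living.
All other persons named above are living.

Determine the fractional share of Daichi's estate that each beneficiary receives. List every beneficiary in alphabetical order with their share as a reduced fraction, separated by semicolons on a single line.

There is no surviving spouse, so the entire estate passes to Daichi's descendants per capita at each generation.
At generation 1 (Hana, Ryo, Takeshi, Reiko, Kaede) there are 5 shares of (1)/5 = 1/5 each.
Living: Ryo, Takeshi, and Kaede — each takes 1/5.
Deceased: Hana and Reiko. Their combined 2/5 is pooled and carried to generation 2.
At generation 2 (Fumio, Sachiko, Satoshi, Haruki, Emiko, Yoshiko) there are 6 shares of (2/5)/6 = 1/15 each.
Living: Fumio, Sachiko, Satoshi, Haruki, and Emiko — each takes 1/15.
Deceased: Yoshiko. That 1/15 share is carried to generation 3.
At generation 3 (Yori, Akira, Umeko) there are 3 shares of (1/15)/3 = 1/45 each.
Living: Yori, Akira, and Umeko — each takes 1/45.

Akira 1/45; Emiko 1/15; Fumio 1/15; Haruki 1/15; Kaede 1/5; Ryo 1/5; Sachiko 1/15; Satoshi 1/15; Takeshi 1/5; Umeko 1/45; Yori 1/45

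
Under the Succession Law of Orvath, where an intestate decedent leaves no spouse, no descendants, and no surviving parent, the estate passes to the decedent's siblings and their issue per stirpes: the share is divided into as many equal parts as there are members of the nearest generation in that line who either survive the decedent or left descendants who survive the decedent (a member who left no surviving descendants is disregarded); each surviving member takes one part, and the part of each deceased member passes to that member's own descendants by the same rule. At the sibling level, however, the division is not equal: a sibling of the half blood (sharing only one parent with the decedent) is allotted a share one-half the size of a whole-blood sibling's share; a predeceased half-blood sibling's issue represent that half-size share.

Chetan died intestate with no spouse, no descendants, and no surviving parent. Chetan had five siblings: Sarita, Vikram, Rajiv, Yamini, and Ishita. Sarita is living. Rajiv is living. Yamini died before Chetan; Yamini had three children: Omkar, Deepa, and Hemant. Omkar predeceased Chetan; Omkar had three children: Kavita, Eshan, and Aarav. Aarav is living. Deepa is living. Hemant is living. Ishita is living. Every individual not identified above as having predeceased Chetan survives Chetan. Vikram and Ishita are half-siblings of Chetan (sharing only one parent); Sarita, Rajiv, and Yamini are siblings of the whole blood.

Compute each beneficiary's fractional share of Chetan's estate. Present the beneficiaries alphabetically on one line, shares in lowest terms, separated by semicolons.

Aarav 1/36; Deepa 1/12; Eshan 1/36; Hemant 1/12; Ishita 1/8; Kavita 1/36; Rajiv 1/4; Sarita 1/4; Vikram 1/8

No spouse, descendants, or parent survives, so the estate passes to Chetan's siblings per stirpes.
Half-blood siblings count for one-half the weight of whole-blood siblings at the initial division.
Dividing 1 in proportion to weights (total weight 4): Sarita (weight 1) → 1/4; Vikram (weight 1/2) → 1/8; Rajiv (weight 1) → 1/4; Yamini (weight 1) → 1/4; Ishita (weight 1/2) → 1/8.
Sarita is living and takes 1/4.
Vikram is living and takes 1/8.
Rajiv is living and takes 1/4.
Yamini predeceased; the 1/4 allotted to Yamini's branch passes to Yamini's issue by representation.
The 1/4 is divided into 3 equal shares of 1/12 among Omkar, Deepa, Hemant.
Omkar predeceased; the 1/12 allotted to Omkar's branch passes to Omkar's issue by representation.
The 1/12 is divided into 3 equal shares of 1/36 among Kavita, Eshan, Aarav.
Kavita is living and takes 1/36.
Eshan is living and takes 1/36.
Aarav is living and takes 1/36.
Deepa is living and takes 1/12.
Hemant is living and takes 1/12.
Ishita is living and takes 1/8.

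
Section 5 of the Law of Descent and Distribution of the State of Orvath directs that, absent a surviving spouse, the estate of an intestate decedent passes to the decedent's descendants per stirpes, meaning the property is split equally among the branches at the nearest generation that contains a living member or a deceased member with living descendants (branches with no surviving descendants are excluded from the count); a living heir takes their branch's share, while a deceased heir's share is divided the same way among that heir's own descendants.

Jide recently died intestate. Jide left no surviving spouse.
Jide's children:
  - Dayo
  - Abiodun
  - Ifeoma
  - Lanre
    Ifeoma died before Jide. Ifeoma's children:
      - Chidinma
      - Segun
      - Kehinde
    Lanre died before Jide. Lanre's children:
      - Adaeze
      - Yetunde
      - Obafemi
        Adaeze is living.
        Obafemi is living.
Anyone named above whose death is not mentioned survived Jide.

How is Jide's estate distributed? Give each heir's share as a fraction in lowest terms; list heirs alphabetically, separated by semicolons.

There is no surviving spouse, so the entire estate passes to Jide's descendants per stirpes.
The estate is divided into 4 equal shares of 1/4 among Dayo, Abiodun, Ifeoma, Lanre.
Dayo is living and takes 1/4.
Abiodun is living and takes 1/4.
Ifeoma predeceased; the 1/4 allotted to Ifeoma's branch passes to Ifeoma's issue by representation.
The 1/4 is divided into 3 equal shares of 1/12 among Chidinma, Segun, Kehinde.
Chidinma is living and takes 1/12.
Segun is living and takes 1/12.
Kehinde is living and takes 1/12.
Lanre predeceased; the 1/4 allotted to Lanre's branch passes to Lanre's issue by representation.
The 1/4 is divided into 3 equal shares of 1/12 among Adaeze, Yetunde, Obafemi.
Adaeze is living and takes 1/12.
Yetunde is living and takes 1/12.
Obafemi is living and takes 1/12.

Abiodun 1/4; Adaeze 1/12; Chidinma 1/12; Dayo 1/4; Kehinde 1/12; Obafemi 1/12; Segun 1/12; Yetunde 1/12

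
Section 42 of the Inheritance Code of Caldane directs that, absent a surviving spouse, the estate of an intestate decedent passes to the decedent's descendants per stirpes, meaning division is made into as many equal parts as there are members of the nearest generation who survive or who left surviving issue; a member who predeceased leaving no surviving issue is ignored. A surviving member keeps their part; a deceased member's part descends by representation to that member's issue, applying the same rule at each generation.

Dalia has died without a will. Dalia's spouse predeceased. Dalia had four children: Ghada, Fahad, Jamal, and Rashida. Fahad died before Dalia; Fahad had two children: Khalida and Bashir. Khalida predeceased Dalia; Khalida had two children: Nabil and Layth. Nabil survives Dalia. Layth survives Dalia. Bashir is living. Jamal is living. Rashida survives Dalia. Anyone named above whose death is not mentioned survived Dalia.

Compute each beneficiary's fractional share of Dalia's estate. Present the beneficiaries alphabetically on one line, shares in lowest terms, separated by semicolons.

Bashir 1/8; Ghada 1/4; Jamal 1/4; Layth 1/16; Nabil 1/16; Rashida 1/4

There is no surviving spouse, so the entire estate passes to Dalia's descendants per stirpes.
The estate is divided into 4 equal shares of 1/4 among Ghada, Fahad, Jamal, Rashida.
Ghada is living and takes 1/4.
Fahad predeceased; the 1/4 allotted to Fahad's branch passes to Fahad's issue by representation.
The 1/4 is divided into 2 equal shares of 1/8 among Khalida, Bashir.
Khalida predeceased; the 1/8 allotted to Khalida's branch passes to Khalida's issue by representation.
The 1/8 is divided into 2 equal shares of 1/16 among Nabil, Layth.
Nabil is living and takes 1/16.
Layth is living and takes 1/16.
Bashir is living and takes 1/8.
Jamal is living and takes 1/4.
Rashida is living and takes 1/4.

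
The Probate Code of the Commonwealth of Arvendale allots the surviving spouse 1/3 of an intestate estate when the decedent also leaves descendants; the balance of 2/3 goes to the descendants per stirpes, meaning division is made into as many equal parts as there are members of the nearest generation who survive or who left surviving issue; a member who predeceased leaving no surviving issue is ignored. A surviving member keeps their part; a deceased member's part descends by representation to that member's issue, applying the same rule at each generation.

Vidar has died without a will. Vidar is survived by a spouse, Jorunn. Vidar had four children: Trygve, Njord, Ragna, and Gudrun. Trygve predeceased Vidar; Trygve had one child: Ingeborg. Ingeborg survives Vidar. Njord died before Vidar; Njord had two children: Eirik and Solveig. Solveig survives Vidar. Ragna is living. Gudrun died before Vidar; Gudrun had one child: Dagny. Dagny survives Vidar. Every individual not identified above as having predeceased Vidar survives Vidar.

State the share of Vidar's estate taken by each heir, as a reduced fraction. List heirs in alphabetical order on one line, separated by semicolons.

Jorunn, as surviving spouse, takes 1/3.
The remaining 2/3 passes to Vidar's descendants per stirpes.
The 2/3 is divided into 4 equal shares of 1/6 among Trygve, Njord, Ragna, Gudrun.
Trygve predeceased; the 1/6 allotted to Trygve's branch passes to Trygve's issue by representation.
Ingeborg is the sole taker at this level and receives the full 1/6.
Njord predeceased; the 1/6 allotted to Njord's branch passes to Njord's issue by representation.
The 1/6 is divided into 2 equal shares of 1/12 among Eirik, Solveig.
Eirik is living and takes 1/12.
Solveig is living and takes 1/12.
Ragna is living and takes 1/6.
Gudrun predeceased; the 1/6 allotted to Gudrun's branch passes to Gudrun's issue by representation.
Dagny is the sole taker at this level and receives the full 1/6.

Dagny 1/6; Eirik 1/12; Ingeborg 1/6; Jorunn 1/3; Ragna 1/6; Solveig 1/12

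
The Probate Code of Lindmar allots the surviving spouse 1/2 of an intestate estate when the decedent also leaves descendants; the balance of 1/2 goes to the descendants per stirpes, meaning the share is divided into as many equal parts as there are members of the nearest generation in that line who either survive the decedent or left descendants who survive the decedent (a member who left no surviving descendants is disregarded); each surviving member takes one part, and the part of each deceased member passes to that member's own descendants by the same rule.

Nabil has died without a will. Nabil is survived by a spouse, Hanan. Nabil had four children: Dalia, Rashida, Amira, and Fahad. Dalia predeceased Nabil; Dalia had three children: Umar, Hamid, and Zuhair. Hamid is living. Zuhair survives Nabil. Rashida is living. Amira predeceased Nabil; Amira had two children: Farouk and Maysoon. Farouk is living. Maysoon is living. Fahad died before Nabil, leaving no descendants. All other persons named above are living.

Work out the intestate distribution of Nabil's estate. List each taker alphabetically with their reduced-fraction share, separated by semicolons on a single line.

Hanan, as surviving spouse, takes 1/2.
The remaining 1/2 passes to Nabil's descendants per stirpes.
Fahad left no surviving issue, so that branch lapses and is disregarded.
The 1/2 is divided into 3 equal shares of 1/6 among Dalia, Rashida, Amira.
Dalia predeceased; the 1/6 allotted to Dalia's branch passes to Dalia's issue by representation.
The 1/6 is divided into 3 equal shares of 1/18 among Umar, Hamid, Zuhair.
Umar is living and takes 1/18.
Hamid is living and takes 1/18.
Zuhair is living and takes 1/18.
Rashida is living and takes 1/6.
Amira predeceased; the 1/6 allotted to Amira's branch passes to Amira's issue by representation.
The 1/6 is divided into 2 equal shares of 1/12 among Farouk, Maysoon.
Farouk is living and takes 1/12.
Maysoon is living and takes 1/12.

Farouk 1/12; Hamid 1/18; Hanan 1/2; Maysoon 1/12; Rashida 1/6; Umar 1/18; Zuhair 1/18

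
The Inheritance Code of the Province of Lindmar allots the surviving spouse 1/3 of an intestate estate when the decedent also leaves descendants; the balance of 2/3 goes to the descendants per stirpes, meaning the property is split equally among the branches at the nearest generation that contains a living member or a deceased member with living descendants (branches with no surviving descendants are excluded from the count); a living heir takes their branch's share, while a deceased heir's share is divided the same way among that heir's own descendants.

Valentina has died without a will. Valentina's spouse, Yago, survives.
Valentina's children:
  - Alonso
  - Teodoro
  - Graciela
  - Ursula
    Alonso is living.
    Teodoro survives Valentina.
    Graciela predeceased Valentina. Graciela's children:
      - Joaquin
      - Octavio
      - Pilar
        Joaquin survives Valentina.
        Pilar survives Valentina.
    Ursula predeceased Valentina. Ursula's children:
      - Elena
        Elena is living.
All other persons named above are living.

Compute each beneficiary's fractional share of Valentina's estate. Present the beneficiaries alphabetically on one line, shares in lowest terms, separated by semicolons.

Alonso 1/6; Elena 1/6; Joaquin 1/18; Octavio 1/18; Pilar 1/18; Teodoro 1/6; Yago 1/3

Yago, as surviving spouse, takes 1/3.
The remaining 2/3 passes to Valentina's descendants per stirpes.
The 2/3 is divided into 4 equal shares of 1/6 among Alonso, Teodoro, Graciela, Ursula.
Alonso is living and takes 1/6.
Teodoro is living and takes 1/6.
Graciela predeceased; the 1/6 allotted to Graciela's branch passes to Graciela's issue by representation.
The 1/6 is divided into 3 equal shares of 1/18 among Joaquin, Octavio, Pilar.
Joaquin is living and takes 1/18.
Octavio is living and takes 1/18.
Pilar is living and takes 1/18.
Ursula predeceased; the 1/6 allotted to Ursula's branch passes to Ursula's issue by representation.
Elena is the sole taker at this level and receives the full 1/6.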